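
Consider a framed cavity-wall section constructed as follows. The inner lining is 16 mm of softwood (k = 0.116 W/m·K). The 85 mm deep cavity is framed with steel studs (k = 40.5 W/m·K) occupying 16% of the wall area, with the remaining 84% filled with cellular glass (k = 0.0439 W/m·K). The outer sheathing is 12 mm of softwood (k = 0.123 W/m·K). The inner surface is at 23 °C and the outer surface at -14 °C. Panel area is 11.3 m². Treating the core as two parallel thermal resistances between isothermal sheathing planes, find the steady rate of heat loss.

Q ≈ 1680 W

Sheathing layers in series; stud and cavity paths in parallel between them.
R_inner = 0.016/(0.116×11.3) = 0.01221 K/W
R_stud  = 0.085/(40.5×0.16×11.3) = 0.001161 K/W
R_cav   = 0.085/(0.0439×0.84×11.3) = 0.204 K/W
1/R_core = 1/R_stud + 1/R_cav → R_core = 0.001154 K/W
R_outer = 0.012/(0.123×11.3) = 0.008634 K/W
R_total = 0.02199 K/W
Q = ΔT/R_total = 37/0.02199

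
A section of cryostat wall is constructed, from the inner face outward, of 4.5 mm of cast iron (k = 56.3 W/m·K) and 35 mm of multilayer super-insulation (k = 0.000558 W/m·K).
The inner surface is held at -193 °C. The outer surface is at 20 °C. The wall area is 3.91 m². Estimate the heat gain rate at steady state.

Thermal resistances in series:
R_cast iron = L/(kA) = 0.0045/(56.3×3.91) = 2.044×10^-5 K/W
R_multilayer super-insulation = L/(kA) = 0.035/(0.000558×3.91) = 16.04 K/W
R_total = 16.04 K/W
Q = ΔT / R_total = 213 / 16.04

Q ≈ 13.3 W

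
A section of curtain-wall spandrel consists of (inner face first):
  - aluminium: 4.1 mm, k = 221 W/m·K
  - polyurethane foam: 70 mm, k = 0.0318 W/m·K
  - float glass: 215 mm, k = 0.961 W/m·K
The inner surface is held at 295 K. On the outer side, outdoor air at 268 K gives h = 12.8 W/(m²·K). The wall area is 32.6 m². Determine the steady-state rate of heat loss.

Q ≈ 352 W

Thermal resistances in series:
R_aluminium = L/(kA) = 0.0041/(221×32.6) = 5.691×10^-7 K/W
R_polyurethane foam = L/(kA) = 0.07/(0.0318×32.6) = 0.06752 K/W
R_float glass = L/(kA) = 0.215/(0.961×32.6) = 0.006863 K/W
R_outer film = 1/(h_o·A) = 1/(12.8×32.6) = 0.002396 K/W
R_total = 0.07678 K/W
Q = ΔT / R_total = 27 / 0.07678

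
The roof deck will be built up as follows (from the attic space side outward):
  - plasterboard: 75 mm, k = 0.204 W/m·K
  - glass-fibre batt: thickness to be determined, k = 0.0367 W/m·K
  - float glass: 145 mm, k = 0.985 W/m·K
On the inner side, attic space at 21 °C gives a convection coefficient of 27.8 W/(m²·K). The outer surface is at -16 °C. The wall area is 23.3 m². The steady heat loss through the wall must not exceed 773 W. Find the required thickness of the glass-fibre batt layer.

Thermal resistances in series:
R_inner film = 1/(h_i·A) = 1/(27.8×23.3) = 0.001544 K/W
R_plasterboard = L/(kA) = 0.075/(0.204×23.3) = 0.01578 K/W
R_float glass = L/(kA) = 0.145/(0.985×23.3) = 0.006318 K/W
Sum of the known resistances R_other = 0.02364 K/W
Required total resistance R_tot = ΔT/Q_allow = 37/773 = 0.04787 K/W
R_glass-fibre batt = R_tot − R_other = 0.02422 K/W
L = R·k·A = 0.02422×0.0367×23.3

L ≈ 20.7 mm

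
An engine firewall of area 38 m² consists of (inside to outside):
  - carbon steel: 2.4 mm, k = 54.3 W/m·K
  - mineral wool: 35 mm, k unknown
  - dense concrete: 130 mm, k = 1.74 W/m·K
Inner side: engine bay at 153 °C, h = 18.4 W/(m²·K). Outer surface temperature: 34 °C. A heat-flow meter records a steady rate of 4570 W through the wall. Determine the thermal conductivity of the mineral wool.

Series thermal resistances:
R_inner film = 1/(h_i·A) = 1/(18.4×38) = 0.00143 K/W
R_carbon steel = L/(kA) = 0.0024/(54.3×38) = 1.163×10^-6 K/W
R_dense concrete = L/(kA) = 0.13/(1.74×38) = 0.001966 K/W
Sum of known resistances R_other = 0.003397 K/W
Total R = ΔT/Q = 119/4570 = 0.02604 K/W
R_mineral wool = R_total − R_other = 0.02264 K/W
k = L/(R·A) = 0.035/(0.02264×38)

k ≈ 0.0407 W/(m·K)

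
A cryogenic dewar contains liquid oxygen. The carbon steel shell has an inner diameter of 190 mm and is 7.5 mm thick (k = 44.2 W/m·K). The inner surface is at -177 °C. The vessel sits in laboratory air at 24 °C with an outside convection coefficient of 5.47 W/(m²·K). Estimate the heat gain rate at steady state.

Each spherical layer contributes R = (1/r_i − 1/r_o)/(4πk):
R_carbon steel shell = (1/0.095 − 1/0.1025)/(4π×44.2) = 0.001387 K/W
R_outer film = 1/(h·4πr_o²) = 1/(5.47×4π×0.1025²) = 1.385 K/W
R_total = 1.386 K/W
Q = ΔT/R_total = 201/1.386

Q ≈ 145 W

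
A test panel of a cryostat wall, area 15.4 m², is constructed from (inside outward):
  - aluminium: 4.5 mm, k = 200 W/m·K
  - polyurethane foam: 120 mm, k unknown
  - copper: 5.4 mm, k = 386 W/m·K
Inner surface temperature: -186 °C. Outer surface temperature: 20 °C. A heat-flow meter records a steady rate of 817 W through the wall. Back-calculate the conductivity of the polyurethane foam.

Series thermal resistances:
R_aluminium = L/(kA) = 0.0045/(200×15.4) = 1.461×10^-6 K/W
R_copper = L/(kA) = 0.0054/(386×15.4) = 9.084×10^-7 K/W
Sum of known resistances R_other = 2.369×10^-6 K/W
Total R = ΔT/Q = 206/817 = 0.2521 K/W
R_polyurethane foam = R_total − R_other = 0.2521 K/W
k = L/(R·A) = 0.12/(0.2521×15.4)

k ≈ 0.0309 W/(m·K)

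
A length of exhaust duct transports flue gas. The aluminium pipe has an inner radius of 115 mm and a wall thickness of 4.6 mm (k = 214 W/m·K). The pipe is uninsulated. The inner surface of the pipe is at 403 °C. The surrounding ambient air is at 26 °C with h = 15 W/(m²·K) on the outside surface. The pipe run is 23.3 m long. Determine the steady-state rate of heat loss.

Per-layer cylindrical resistances, series-summed:
R_aluminium pipe wall = ln(119.6/115)/(2π×214×23.3) = 1.252×10^-6 K/W
R_outer film = 1/(h_o·2πr_oL) = 1/(15×2π×0.1196×23.3) = 0.003808 K/W
R_total = 0.003809 K/W
Q = ΔT/R_total = 377/0.003809

Q ≈ 99000 W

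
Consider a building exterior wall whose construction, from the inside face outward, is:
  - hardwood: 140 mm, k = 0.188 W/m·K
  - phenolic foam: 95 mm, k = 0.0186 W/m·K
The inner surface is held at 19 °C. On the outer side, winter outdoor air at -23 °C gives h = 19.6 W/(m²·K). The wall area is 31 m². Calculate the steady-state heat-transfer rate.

Model the wall as resistances in series:
R_hardwood = L/(kA) = 0.14/(0.188×31) = 0.02402 K/W
R_phenolic foam = L/(kA) = 0.095/(0.0186×31) = 0.1648 K/W
R_outer film = 1/(h_o·A) = 1/(19.6×31) = 0.001646 K/W
R_total = 0.1904 K/W
Q = ΔT / R_total = 42 / 0.1904

Q ≈ 221 W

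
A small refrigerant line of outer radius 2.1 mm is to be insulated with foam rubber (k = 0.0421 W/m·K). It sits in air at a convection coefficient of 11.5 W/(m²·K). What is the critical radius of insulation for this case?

r_cr ≈ 3.66 mm

For a cylinder r_cr = k/h = 0.0421/11.5
r_cr = 3.66 mm; since the bare radius (2.1 mm) is below r_cr, adding a thin layer of insulation will *increase* heat loss.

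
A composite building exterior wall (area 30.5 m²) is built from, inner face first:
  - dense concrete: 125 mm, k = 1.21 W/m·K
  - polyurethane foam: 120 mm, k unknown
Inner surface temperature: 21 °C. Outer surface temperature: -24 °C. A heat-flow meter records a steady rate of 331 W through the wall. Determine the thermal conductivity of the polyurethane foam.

k ≈ 0.0297 W/(m·K)

Thermal resistances in series:
R_dense concrete = L/(kA) = 0.125/(1.21×30.5) = 0.003387 K/W
Sum of known resistances R_other = 0.003387 K/W
Total R = ΔT/Q = 45/331 = 0.136 K/W
R_polyurethane foam = R_total − R_other = 0.1326 K/W
k = L/(R·A) = 0.12/(0.1326×30.5)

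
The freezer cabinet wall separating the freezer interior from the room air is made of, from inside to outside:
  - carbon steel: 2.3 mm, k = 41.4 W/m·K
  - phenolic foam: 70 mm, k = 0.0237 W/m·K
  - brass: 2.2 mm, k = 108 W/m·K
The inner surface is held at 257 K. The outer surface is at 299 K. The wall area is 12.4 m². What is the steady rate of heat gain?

Q ≈ 176 W

Treating each layer as a thermal resistance in series:
R_carbon steel = L/(kA) = 0.0023/(41.4×12.4) = 4.48×10^-6 K/W
R_phenolic foam = L/(kA) = 0.07/(0.0237×12.4) = 0.2382 K/W
R_brass = L/(kA) = 0.0022/(108×12.4) = 1.643×10^-6 K/W
R_total = 0.2382 K/W
Q = ΔT / R_total = 42 / 0.2382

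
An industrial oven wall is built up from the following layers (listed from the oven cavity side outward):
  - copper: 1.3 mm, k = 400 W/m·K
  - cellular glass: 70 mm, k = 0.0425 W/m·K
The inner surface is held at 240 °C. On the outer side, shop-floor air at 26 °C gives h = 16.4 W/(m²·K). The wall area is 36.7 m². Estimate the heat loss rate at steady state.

Q ≈ 4600 W

Model the wall as resistances in series:
R_copper = L/(kA) = 0.0013/(400×36.7) = 8.856×10^-8 K/W
R_cellular glass = L/(kA) = 0.07/(0.0425×36.7) = 0.04488 K/W
R_outer film = 1/(h_o·A) = 1/(16.4×36.7) = 0.001661 K/W
R_total = 0.04654 K/W
Q = ΔT / R_total = 214 / 0.04654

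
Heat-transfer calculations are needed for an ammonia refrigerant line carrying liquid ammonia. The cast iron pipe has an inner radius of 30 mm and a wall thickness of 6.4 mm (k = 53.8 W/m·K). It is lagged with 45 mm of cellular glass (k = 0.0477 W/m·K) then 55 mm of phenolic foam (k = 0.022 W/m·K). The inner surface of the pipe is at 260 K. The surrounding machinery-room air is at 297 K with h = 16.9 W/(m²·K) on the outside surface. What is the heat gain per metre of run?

Cylindrical conduction, so R = ln(r₂/r₁)/(2πkL) per layer, in series:
R_cast iron pipe wall = ln(36.4/30)/(2π×53.8×1) = 5.72×10^-4 K/W
R_cellular glass = ln(81.4/36.4)/(2π×0.0477×1) = 2.685 K/W
R_phenolic foam = ln(136.4/81.4)/(2π×0.022×1) = 3.734 K/W
R_outer film = 1/(h_o·2πr_oL) = 1/(16.9×2π×0.1364×1) = 0.06904 K/W
R_total = 6.489 K/W
Q = ΔT/R_total = 37/6.489

q′ ≈ 5.7 W/m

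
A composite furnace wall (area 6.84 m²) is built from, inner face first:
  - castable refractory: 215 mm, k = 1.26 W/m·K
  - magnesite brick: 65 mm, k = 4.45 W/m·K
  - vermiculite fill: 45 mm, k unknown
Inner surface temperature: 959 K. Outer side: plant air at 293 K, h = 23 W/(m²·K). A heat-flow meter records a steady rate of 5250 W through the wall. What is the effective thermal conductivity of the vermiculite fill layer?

Model the wall as resistances in series:
R_castable refractory = L/(kA) = 0.215/(1.26×6.84) = 0.02495 K/W
R_magnesite brick = L/(kA) = 0.065/(4.45×6.84) = 0.002135 K/W
R_outer film = 1/(h_o·A) = 1/(23×6.84) = 0.006356 K/W
Sum of known resistances R_other = 0.03344 K/W
Total R = ΔT/Q = 666/5250 = 0.1269 K/W
R_vermiculite fill = R_total − R_other = 0.09342 K/W
k = L/(R·A) = 0.045/(0.09342×6.84)

k ≈ 0.0704 W/(m·K)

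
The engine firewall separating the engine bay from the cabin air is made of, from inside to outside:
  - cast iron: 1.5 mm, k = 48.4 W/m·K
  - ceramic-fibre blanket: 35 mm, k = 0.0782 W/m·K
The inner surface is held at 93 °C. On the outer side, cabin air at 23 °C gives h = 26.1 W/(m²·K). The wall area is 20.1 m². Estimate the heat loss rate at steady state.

Q ≈ 2900 W

Model the wall as resistances in series:
R_cast iron = L/(kA) = 0.0015/(48.4×20.1) = 1.542×10^-6 K/W
R_ceramic-fibre blanket = L/(kA) = 0.035/(0.0782×20.1) = 0.02227 K/W
R_outer film = 1/(h_o·A) = 1/(26.1×20.1) = 0.001906 K/W
R_total = 0.02417 K/W
Q = ΔT / R_total = 70 / 0.02417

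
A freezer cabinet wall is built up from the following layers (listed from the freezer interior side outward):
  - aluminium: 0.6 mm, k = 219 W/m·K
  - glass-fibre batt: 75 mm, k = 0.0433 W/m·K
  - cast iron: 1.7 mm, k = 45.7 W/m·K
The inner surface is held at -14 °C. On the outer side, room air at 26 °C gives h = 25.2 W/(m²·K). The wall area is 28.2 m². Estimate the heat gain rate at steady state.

Q ≈ 637 W

Thermal resistances in series:
R_aluminium = L/(kA) = 0.0006/(219×28.2) = 9.715×10^-8 K/W
R_glass-fibre batt = L/(kA) = 0.075/(0.0433×28.2) = 0.06142 K/W
R_cast iron = L/(kA) = 0.0017/(45.7×28.2) = 1.319×10^-6 K/W
R_outer film = 1/(h_o·A) = 1/(25.2×28.2) = 0.001407 K/W
R_total = 0.06283 K/W
Q = ΔT / R_total = 40 / 0.06283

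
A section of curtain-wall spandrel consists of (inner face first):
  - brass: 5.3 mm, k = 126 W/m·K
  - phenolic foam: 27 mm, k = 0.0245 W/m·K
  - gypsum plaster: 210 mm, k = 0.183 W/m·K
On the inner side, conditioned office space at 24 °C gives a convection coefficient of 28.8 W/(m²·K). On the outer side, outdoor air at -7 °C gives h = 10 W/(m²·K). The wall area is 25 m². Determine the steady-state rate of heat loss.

Q ≈ 325 W

Series thermal resistances:
R_inner film = 1/(h_i·A) = 1/(28.8×25) = 0.001389 K/W
R_brass = L/(kA) = 0.0053/(126×25) = 1.683×10^-6 K/W
R_phenolic foam = L/(kA) = 0.027/(0.0245×25) = 0.04408 K/W
R_gypsum plaster = L/(kA) = 0.21/(0.183×25) = 0.0459 K/W
R_outer film = 1/(h_o·A) = 1/(10×25) = 0.004 K/W
R_total = 0.09537 K/W
Q = ΔT / R_total = 31 / 0.09537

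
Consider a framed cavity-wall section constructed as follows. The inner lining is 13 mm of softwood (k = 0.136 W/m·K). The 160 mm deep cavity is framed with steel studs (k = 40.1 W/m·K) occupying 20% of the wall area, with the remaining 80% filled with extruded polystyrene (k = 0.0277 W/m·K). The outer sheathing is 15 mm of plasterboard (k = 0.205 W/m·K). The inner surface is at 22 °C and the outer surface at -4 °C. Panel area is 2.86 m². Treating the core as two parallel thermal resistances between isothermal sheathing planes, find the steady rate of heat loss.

Sheathing layers in series; stud and cavity paths in parallel between them.
R_inner = 0.013/(0.136×2.86) = 0.03342 K/W
R_stud  = 0.16/(40.1×0.2×2.86) = 0.006976 K/W
R_cav   = 0.16/(0.0277×0.8×2.86) = 2.525 K/W
1/R_core = 1/R_stud + 1/R_cav → R_core = 0.006956 K/W
R_outer = 0.015/(0.205×2.86) = 0.02558 K/W
R_total = 0.06596 K/W
Q = ΔT/R_total = 26/0.06596

Q ≈ 394 W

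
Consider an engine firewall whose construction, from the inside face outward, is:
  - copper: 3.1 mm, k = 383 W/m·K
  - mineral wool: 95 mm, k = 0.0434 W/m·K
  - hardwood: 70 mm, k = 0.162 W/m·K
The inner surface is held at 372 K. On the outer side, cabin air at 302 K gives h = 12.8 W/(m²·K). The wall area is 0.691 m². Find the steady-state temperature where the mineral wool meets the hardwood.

Series thermal resistances:
R_copper = L/(kA) = 0.0031/(383×0.691) = 1.171×10^-5 K/W
R_mineral wool = L/(kA) = 0.095/(0.0434×0.691) = 3.168 K/W
R_hardwood = L/(kA) = 0.07/(0.162×0.691) = 0.6253 K/W
R_outer film = 1/(h_o·A) = 1/(12.8×0.691) = 0.1131 K/W
R_total = 3.906 K/W;  Q = ΔT/R_total = 70/3.906 = 17.92 W
T_interface = T_inner − Q·ΣR(inner→interface) = 372 − 17.9×3.168

T ≈ 315 K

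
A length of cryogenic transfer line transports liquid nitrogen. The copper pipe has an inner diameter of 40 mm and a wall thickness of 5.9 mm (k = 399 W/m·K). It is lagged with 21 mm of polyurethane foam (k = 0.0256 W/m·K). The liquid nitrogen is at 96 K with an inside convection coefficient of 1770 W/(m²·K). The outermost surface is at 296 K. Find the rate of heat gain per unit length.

q′ ≈ 54.1 W/m

For a radial system each layer contributes R = ln(r_out/r_in)/(2πkL); films add R = 1/(hA).
R_inner film = 1/(h_i·2πr₁L) = 1/(1770×2π×0.02×1) = 0.004496 K/W
R_copper pipe wall = ln(25.9/20)/(2π×399×1) = 1.031×10^-4 K/W
R_polyurethane foam = ln(46.9/25.9)/(2π×0.0256×1) = 3.691 K/W
R_total = 3.696 K/W
Q = ΔT/R_total = 200/3.696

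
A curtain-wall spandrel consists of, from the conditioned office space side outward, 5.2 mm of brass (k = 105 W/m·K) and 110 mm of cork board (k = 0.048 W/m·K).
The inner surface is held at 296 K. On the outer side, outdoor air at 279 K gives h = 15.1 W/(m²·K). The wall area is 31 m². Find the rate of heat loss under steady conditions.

Q ≈ 224 W

Treating each layer as a thermal resistance in series:
R_brass = L/(kA) = 0.0052/(105×31) = 1.598×10^-6 K/W
R_cork board = L/(kA) = 0.11/(0.048×31) = 0.07392 K/W
R_outer film = 1/(h_o·A) = 1/(15.1×31) = 0.002136 K/W
R_total = 0.07606 K/W
Q = ΔT / R_total = 17 / 0.07606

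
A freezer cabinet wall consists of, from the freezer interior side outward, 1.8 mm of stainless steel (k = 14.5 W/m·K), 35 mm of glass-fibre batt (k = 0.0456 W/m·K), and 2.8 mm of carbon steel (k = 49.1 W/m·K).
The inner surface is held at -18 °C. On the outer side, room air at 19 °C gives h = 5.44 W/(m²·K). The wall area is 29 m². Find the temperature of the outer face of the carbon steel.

Thermal resistances in series:
R_stainless steel = L/(kA) = 0.0018/(14.5×29) = 4.281×10^-6 K/W
R_glass-fibre batt = L/(kA) = 0.035/(0.0456×29) = 0.02647 K/W
R_carbon steel = L/(kA) = 0.0028/(49.1×29) = 1.966×10^-6 K/W
R_outer film = 1/(h_o·A) = 1/(5.44×29) = 0.006339 K/W
R_total = 0.03281 K/W;  Q = ΔT/R_total = 37/0.03281 = 1128 W
T_interface = T_inner + Q·ΣR(inner→interface) = -18 + 1130×0.02647

T ≈ 11.9 °C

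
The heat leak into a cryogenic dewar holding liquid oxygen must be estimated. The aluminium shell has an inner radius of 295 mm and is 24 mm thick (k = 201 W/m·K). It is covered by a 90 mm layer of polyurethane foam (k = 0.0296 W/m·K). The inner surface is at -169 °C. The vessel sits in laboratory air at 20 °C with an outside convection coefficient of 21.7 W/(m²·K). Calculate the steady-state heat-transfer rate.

Q ≈ 101 W

Each spherical layer contributes R = (1/r_i − 1/r_o)/(4πk):
R_aluminium shell = (1/0.295 − 1/0.319)/(4π×201) = 1.01×10^-4 K/W
R_polyurethane foam = (1/0.319 − 1/0.409)/(4π×0.0296) = 1.855 K/W
R_outer film = 1/(h·4πr_o²) = 1/(21.7×4π×0.409²) = 0.02192 K/W
R_total = 1.877 K/W
Q = ΔT/R_total = 189/1.877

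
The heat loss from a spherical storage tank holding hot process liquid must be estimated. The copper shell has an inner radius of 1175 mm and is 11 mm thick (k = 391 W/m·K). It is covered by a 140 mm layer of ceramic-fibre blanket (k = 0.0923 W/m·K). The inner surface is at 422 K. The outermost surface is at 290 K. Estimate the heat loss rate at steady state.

Q ≈ 1720 W

Radial (spherical) resistances in series:
R_copper shell = (1/1.175 − 1/1.186)/(4π×391) = 1.607×10^-6 K/W
R_ceramic-fibre blanket = (1/1.186 − 1/1.326)/(4π×0.0923) = 0.07675 K/W
R_total = 0.07675 K/W
Q = ΔT/R_total = 132/0.07675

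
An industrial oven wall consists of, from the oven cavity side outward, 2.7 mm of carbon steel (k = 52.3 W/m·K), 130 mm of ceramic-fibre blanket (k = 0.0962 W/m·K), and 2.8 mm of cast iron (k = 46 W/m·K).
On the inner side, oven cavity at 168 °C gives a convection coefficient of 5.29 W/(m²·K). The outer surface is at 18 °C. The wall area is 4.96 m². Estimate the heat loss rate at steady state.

Series thermal resistances:
R_inner film = 1/(h_i·A) = 1/(5.29×4.96) = 0.03811 K/W
R_carbon steel = L/(kA) = 0.0027/(52.3×4.96) = 1.041×10^-5 K/W
R_ceramic-fibre blanket = L/(kA) = 0.13/(0.0962×4.96) = 0.2724 K/W
R_cast iron = L/(kA) = 0.0028/(46×4.96) = 1.227×10^-5 K/W
R_total = 0.3106 K/W
Q = ΔT / R_total = 150 / 0.3106

Q ≈ 483 W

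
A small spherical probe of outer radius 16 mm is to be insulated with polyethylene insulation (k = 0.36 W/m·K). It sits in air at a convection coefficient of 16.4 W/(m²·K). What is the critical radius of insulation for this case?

r_cr ≈ 43.9 mm

For a sphere r_cr = 2k/h = 2×0.36/16.4
r_cr = 43.9 mm; since the bare radius (16 mm) is below r_cr, adding a thin layer of insulation will *increase* heat loss.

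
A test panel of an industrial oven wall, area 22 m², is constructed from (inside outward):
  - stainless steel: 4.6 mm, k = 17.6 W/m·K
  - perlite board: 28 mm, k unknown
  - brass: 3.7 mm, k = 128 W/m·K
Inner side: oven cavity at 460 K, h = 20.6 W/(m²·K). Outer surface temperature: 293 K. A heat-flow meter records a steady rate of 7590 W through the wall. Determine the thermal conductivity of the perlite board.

Treating each layer as a thermal resistance in series:
R_inner film = 1/(h_i·A) = 1/(20.6×22) = 0.002207 K/W
R_stainless steel = L/(kA) = 0.0046/(17.6×22) = 1.188×10^-5 K/W
R_brass = L/(kA) = 0.0037/(128×22) = 1.314×10^-6 K/W
Sum of known resistances R_other = 0.00222 K/W
Total R = ΔT/Q = 167/7590 = 0.022 K/W
R_perlite board = R_total − R_other = 0.01978 K/W
k = L/(R·A) = 0.028/(0.01978×22)

k ≈ 0.0643 W/(m·K)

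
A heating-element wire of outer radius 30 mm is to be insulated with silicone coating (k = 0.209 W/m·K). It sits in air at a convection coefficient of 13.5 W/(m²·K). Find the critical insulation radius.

r_cr ≈ 15.5 mm

For a cylinder r_cr = k/h = 0.209/13.5
r_cr = 15.5 mm; since the bare radius (30 mm) is above r_cr, any added insulation will reduce heat loss.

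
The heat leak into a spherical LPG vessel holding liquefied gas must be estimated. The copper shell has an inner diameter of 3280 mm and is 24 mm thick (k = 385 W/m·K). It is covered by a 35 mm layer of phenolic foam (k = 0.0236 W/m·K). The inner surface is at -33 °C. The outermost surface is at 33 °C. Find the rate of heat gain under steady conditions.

Q ≈ 1580 W

For a spherical shell R = (1/r₁ − 1/r₂)/(4πk); film R = 1/(h·4πr²). In series:
R_copper shell = (1/1.64 − 1/1.664)/(4π×385) = 1.818×10^-6 K/W
R_phenolic foam = (1/1.664 − 1/1.699)/(4π×0.0236) = 0.04174 K/W
R_total = 0.04175 K/W
Q = ΔT/R_total = 66/0.04175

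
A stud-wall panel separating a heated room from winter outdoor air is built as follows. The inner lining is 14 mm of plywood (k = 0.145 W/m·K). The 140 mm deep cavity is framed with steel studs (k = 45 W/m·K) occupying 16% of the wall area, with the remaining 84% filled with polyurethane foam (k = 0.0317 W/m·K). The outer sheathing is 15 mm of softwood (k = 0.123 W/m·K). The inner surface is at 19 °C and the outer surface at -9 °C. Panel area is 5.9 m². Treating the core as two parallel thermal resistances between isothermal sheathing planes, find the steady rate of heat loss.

Q ≈ 694 W

Sheathing layers in series; stud and cavity paths in parallel between them.
R_inner = 0.014/(0.145×5.9) = 0.01636 K/W
R_stud  = 0.14/(45×0.16×5.9) = 0.003296 K/W
R_cav   = 0.14/(0.0317×0.84×5.9) = 0.8911 K/W
1/R_core = 1/R_stud + 1/R_cav → R_core = 0.003284 K/W
R_outer = 0.015/(0.123×5.9) = 0.02067 K/W
R_total = 0.04032 K/W
Q = ΔT/R_total = 28/0.04032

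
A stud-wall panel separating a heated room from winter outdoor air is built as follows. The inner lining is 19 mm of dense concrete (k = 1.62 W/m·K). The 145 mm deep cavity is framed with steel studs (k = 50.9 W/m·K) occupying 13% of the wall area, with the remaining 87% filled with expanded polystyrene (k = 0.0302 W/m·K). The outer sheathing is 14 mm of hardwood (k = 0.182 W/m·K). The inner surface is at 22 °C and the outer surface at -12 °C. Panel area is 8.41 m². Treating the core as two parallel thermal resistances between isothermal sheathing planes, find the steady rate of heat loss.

Sheathing layers in series; stud and cavity paths in parallel between them.
R_inner = 0.019/(1.62×8.41) = 0.001395 K/W
R_stud  = 0.145/(50.9×0.13×8.41) = 0.002606 K/W
R_cav   = 0.145/(0.0302×0.87×8.41) = 0.6562 K/W
1/R_core = 1/R_stud + 1/R_cav → R_core = 0.002595 K/W
R_outer = 0.014/(0.182×8.41) = 0.009147 K/W
R_total = 0.01314 K/W
Q = ΔT/R_total = 34/0.01314

Q ≈ 2590 W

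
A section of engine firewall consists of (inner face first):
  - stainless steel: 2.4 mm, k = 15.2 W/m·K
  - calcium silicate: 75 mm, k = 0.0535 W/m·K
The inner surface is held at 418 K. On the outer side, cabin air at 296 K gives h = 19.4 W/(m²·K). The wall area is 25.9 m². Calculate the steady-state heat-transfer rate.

Q ≈ 2170 W

Using the resistance-network approach (series):
R_stainless steel = L/(kA) = 0.0024/(15.2×25.9) = 6.096×10^-6 K/W
R_calcium silicate = L/(kA) = 0.075/(0.0535×25.9) = 0.05413 K/W
R_outer film = 1/(h_o·A) = 1/(19.4×25.9) = 0.00199 K/W
R_total = 0.05612 K/W
Q = ΔT / R_total = 122 / 0.05612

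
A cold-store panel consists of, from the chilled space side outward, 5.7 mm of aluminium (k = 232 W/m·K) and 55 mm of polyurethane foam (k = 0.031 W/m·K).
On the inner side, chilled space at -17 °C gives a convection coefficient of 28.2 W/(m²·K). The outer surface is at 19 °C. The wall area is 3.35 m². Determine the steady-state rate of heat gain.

Q ≈ 66.6 W

Using the resistance-network approach (series):
R_inner film = 1/(h_i·A) = 1/(28.2×3.35) = 0.01059 K/W
R_aluminium = L/(kA) = 0.0057/(232×3.35) = 7.334×10^-6 K/W
R_polyurethane foam = L/(kA) = 0.055/(0.031×3.35) = 0.5296 K/W
R_total = 0.5402 K/W
Q = ΔT / R_total = 36 / 0.5402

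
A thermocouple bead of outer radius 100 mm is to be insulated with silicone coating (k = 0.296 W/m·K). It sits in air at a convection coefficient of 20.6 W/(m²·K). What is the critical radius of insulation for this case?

r_cr ≈ 28.7 mm

For a sphere r_cr = 2k/h = 2×0.296/20.6
r_cr = 28.7 mm; since the bare radius (100 mm) is above r_cr, any added insulation will reduce heat loss.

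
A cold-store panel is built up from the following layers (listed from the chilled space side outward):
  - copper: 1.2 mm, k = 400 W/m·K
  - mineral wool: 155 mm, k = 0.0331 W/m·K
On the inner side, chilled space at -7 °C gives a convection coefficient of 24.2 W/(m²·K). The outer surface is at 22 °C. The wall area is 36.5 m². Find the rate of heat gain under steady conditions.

Series thermal resistances:
R_inner film = 1/(h_i·A) = 1/(24.2×36.5) = 0.001132 K/W
R_copper = L/(kA) = 0.0012/(400×36.5) = 8.219×10^-8 K/W
R_mineral wool = L/(kA) = 0.155/(0.0331×36.5) = 0.1283 K/W
R_total = 0.1294 K/W
Q = ΔT / R_total = 29 / 0.1294

Q ≈ 224 W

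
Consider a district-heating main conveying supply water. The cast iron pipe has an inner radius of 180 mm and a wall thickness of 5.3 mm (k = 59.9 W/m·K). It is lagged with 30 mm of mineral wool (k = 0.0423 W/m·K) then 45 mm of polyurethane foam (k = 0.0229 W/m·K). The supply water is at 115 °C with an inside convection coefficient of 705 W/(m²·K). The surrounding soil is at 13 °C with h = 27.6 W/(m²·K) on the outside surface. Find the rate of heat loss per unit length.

q′ ≈ 53.5 W/m

For a radial system each layer contributes R = ln(r_out/r_in)/(2πkL); films add R = 1/(hA).
R_inner film = 1/(h_i·2πr₁L) = 1/(705×2π×0.18×1) = 0.001254 K/W
R_cast iron pipe wall = ln(185.3/180)/(2π×59.9×1) = 7.71×10^-5 K/W
R_mineral wool = ln(215.3/185.3)/(2π×0.0423×1) = 0.5646 K/W
R_polyurethane foam = ln(260.3/215.3)/(2π×0.0229×1) = 1.319 K/W
R_outer film = 1/(h_o·2πr_oL) = 1/(27.6×2π×0.2603×1) = 0.02215 K/W
R_total = 1.907 K/W
Q = ΔT/R_total = 102/1.907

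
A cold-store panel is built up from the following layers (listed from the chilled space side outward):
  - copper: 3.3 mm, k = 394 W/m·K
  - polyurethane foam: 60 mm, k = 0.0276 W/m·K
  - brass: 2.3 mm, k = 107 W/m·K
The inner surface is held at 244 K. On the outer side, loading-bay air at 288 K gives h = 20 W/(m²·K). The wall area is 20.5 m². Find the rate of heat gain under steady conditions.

Treating each layer as a thermal resistance in series:
R_copper = L/(kA) = 0.0033/(394×20.5) = 4.086×10^-7 K/W
R_polyurethane foam = L/(kA) = 0.06/(0.0276×20.5) = 0.106 K/W
R_brass = L/(kA) = 0.0023/(107×20.5) = 1.049×10^-6 K/W
R_outer film = 1/(h_o·A) = 1/(20×20.5) = 0.002439 K/W
R_total = 0.1085 K/W
Q = ΔT / R_total = 44 / 0.1085

Q ≈ 406 W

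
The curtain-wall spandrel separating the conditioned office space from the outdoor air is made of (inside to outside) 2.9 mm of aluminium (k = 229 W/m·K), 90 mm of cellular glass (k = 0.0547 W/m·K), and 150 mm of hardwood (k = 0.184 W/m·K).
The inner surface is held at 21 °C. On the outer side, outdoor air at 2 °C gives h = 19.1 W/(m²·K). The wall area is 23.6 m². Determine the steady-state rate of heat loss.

Q ≈ 178 W

Treating each layer as a thermal resistance in series:
R_aluminium = L/(kA) = 0.0029/(229×23.6) = 5.366×10^-7 K/W
R_cellular glass = L/(kA) = 0.09/(0.0547×23.6) = 0.06972 K/W
R_hardwood = L/(kA) = 0.15/(0.184×23.6) = 0.03454 K/W
R_outer film = 1/(h_o·A) = 1/(19.1×23.6) = 0.002218 K/W
R_total = 0.1065 K/W
Q = ΔT / R_total = 19 / 0.1065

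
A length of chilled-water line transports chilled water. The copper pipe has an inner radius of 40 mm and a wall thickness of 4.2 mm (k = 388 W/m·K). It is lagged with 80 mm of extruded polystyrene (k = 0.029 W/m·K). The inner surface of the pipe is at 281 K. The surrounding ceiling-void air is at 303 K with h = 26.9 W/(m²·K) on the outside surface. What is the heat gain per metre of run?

For a radial system each layer contributes R = ln(r_out/r_in)/(2πkL); films add R = 1/(hA).
R_copper pipe wall = ln(44.2/40)/(2π×388×1) = 4.096×10^-5 K/W
R_extruded polystyrene = ln(124.2/44.2)/(2π×0.029×1) = 5.67 K/W
R_outer film = 1/(h_o·2πr_oL) = 1/(26.9×2π×0.1242×1) = 0.04764 K/W
R_total = 5.718 K/W
Q = ΔT/R_total = 22/5.718

q′ ≈ 3.85 W/m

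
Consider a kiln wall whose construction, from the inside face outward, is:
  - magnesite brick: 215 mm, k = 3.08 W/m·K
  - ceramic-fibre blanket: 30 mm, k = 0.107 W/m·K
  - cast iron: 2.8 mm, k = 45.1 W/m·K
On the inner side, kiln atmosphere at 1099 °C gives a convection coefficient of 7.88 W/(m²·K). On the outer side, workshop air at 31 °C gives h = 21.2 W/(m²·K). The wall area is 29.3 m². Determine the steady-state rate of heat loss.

Q ≈ 59700 W

Using the resistance-network approach (series):
R_inner film = 1/(h_i·A) = 1/(7.88×29.3) = 0.004331 K/W
R_magnesite brick = L/(kA) = 0.215/(3.08×29.3) = 0.002382 K/W
R_ceramic-fibre blanket = L/(kA) = 0.03/(0.107×29.3) = 0.009569 K/W
R_cast iron = L/(kA) = 0.0028/(45.1×29.3) = 2.119×10^-6 K/W
R_outer film = 1/(h_o·A) = 1/(21.2×29.3) = 0.00161 K/W
R_total = 0.01789 K/W
Q = ΔT / R_total = 1068 / 0.01789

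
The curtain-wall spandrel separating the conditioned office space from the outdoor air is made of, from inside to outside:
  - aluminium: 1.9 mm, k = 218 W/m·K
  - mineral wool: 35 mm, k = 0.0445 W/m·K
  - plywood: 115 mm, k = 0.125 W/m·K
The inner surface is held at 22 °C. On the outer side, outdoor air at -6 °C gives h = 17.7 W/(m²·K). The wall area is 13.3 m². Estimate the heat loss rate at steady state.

Using the resistance-network approach (series):
R_aluminium = L/(kA) = 0.0019/(218×13.3) = 6.553×10^-7 K/W
R_mineral wool = L/(kA) = 0.035/(0.0445×13.3) = 0.05914 K/W
R_plywood = L/(kA) = 0.115/(0.125×13.3) = 0.06917 K/W
R_outer film = 1/(h_o·A) = 1/(17.7×13.3) = 0.004248 K/W
R_total = 0.1326 K/W
Q = ΔT / R_total = 28 / 0.1326

Q ≈ 211 W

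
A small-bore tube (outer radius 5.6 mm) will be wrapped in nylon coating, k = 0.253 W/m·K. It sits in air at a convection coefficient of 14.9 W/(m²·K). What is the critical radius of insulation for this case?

r_cr ≈ 17 mm

For a cylinder r_cr = k/h = 0.253/14.9
r_cr = 17 mm; since the bare radius (5.6 mm) is below r_cr, adding a thin layer of insulation will *increase* heat loss.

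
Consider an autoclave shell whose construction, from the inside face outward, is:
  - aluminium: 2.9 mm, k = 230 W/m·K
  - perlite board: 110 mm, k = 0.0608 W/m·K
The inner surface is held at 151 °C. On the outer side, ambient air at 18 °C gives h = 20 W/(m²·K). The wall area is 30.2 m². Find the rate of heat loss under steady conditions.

Treating each layer as a thermal resistance in series:
R_aluminium = L/(kA) = 0.0029/(230×30.2) = 4.175×10^-7 K/W
R_perlite board = L/(kA) = 0.11/(0.0608×30.2) = 0.05991 K/W
R_outer film = 1/(h_o·A) = 1/(20×30.2) = 0.001656 K/W
R_total = 0.06156 K/W
Q = ΔT / R_total = 133 / 0.06156

Q ≈ 2160 W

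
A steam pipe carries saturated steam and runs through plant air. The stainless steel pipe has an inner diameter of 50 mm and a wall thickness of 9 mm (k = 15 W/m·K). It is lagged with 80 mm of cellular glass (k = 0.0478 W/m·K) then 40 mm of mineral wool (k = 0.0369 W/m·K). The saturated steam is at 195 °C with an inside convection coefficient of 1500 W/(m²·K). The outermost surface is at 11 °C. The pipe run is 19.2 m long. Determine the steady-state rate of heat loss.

Q ≈ 662 W

Cylindrical conduction, so R = ln(r₂/r₁)/(2πkL) per layer, in series:
R_inner film = 1/(h_i·2πr₁L) = 1/(1500×2π×0.025×19.2) = 2.21×10^-4 K/W
R_stainless steel pipe wall = ln(34/25)/(2π×15×19.2) = 1.699×10^-4 K/W
R_cellular glass = ln(114/34)/(2π×0.0478×19.2) = 0.2098 K/W
R_mineral wool = ln(154/114)/(2π×0.0369×19.2) = 0.06756 K/W
R_total = 0.2778 K/W
Q = ΔT/R_total = 184/0.2778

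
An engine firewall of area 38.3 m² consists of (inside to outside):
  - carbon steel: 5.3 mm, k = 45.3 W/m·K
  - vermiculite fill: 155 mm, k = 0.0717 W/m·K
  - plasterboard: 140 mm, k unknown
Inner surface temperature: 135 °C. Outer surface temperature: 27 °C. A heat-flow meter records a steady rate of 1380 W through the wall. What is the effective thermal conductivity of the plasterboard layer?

Treating each layer as a thermal resistance in series:
R_carbon steel = L/(kA) = 0.0053/(45.3×38.3) = 3.055×10^-6 K/W
R_vermiculite fill = L/(kA) = 0.155/(0.0717×38.3) = 0.05644 K/W
Sum of known resistances R_other = 0.05645 K/W
Total R = ΔT/Q = 108/1380 = 0.07826 K/W
R_plasterboard = R_total − R_other = 0.02181 K/W
k = L/(R·A) = 0.14/(0.02181×38.3)

k ≈ 0.168 W/(m·K)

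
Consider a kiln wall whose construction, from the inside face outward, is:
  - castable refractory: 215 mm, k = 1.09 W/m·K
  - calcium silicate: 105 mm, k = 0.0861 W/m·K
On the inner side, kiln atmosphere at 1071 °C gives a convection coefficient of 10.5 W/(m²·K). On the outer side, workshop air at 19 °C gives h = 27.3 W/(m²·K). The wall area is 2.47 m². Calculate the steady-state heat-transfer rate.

Q ≈ 1680 W

Treating each layer as a thermal resistance in series:
R_inner film = 1/(h_i·A) = 1/(10.5×2.47) = 0.03856 K/W
R_castable refractory = L/(kA) = 0.215/(1.09×2.47) = 0.07986 K/W
R_calcium silicate = L/(kA) = 0.105/(0.0861×2.47) = 0.4937 K/W
R_outer film = 1/(h_o·A) = 1/(27.3×2.47) = 0.01483 K/W
R_total = 0.627 K/W
Q = ΔT / R_total = 1052 / 0.627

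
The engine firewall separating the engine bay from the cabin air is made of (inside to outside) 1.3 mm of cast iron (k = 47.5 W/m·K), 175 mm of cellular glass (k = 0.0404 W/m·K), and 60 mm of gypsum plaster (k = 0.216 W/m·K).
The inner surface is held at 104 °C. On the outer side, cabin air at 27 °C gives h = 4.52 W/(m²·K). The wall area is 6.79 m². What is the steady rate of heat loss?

Q ≈ 108 W

Model the wall as resistances in series:
R_cast iron = L/(kA) = 0.0013/(47.5×6.79) = 4.031×10^-6 K/W
R_cellular glass = L/(kA) = 0.175/(0.0404×6.79) = 0.638 K/W
R_gypsum plaster = L/(kA) = 0.06/(0.216×6.79) = 0.04091 K/W
R_outer film = 1/(h_o·A) = 1/(4.52×6.79) = 0.03258 K/W
R_total = 0.7114 K/W
Q = ΔT / R_total = 77 / 0.7114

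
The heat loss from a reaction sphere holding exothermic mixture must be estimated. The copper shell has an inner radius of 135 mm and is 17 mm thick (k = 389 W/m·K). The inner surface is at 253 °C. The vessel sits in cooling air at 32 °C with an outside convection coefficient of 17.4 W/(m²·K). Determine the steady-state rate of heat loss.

Q ≈ 1120 W

Spherical conduction: R = (1/r_in − 1/r_out)/(4πk) per layer; series-sum.
R_copper shell = (1/0.135 − 1/0.152)/(4π×389) = 1.695×10^-4 K/W
R_outer film = 1/(h·4πr_o²) = 1/(17.4×4π×0.152²) = 0.1979 K/W
R_total = 0.1981 K/W
Q = ΔT/R_total = 221/0.1981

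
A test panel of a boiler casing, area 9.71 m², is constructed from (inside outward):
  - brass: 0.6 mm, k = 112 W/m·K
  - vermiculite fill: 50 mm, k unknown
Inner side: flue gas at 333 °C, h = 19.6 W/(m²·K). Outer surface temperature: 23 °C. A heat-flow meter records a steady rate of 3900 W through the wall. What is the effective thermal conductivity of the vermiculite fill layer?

Model the wall as resistances in series:
R_inner film = 1/(h_i·A) = 1/(19.6×9.71) = 0.005254 K/W
R_brass = L/(kA) = 0.0006/(112×9.71) = 5.517×10^-7 K/W
Sum of known resistances R_other = 0.005255 K/W
Total R = ΔT/Q = 310/3900 = 0.07949 K/W
R_vermiculite fill = R_total − R_other = 0.07423 K/W
k = L/(R·A) = 0.05/(0.07423×9.71)

k ≈ 0.0694 W/(m·K)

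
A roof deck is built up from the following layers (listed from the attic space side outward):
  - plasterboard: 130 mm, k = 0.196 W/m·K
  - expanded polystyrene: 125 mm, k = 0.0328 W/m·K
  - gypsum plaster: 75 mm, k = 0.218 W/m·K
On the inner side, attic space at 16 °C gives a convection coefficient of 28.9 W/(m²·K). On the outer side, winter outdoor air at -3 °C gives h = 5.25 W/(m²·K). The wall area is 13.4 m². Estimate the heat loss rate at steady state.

Q ≈ 50.5 W

Series thermal resistances:
R_inner film = 1/(h_i·A) = 1/(28.9×13.4) = 0.002582 K/W
R_plasterboard = L/(kA) = 0.13/(0.196×13.4) = 0.0495 K/W
R_expanded polystyrene = L/(kA) = 0.125/(0.0328×13.4) = 0.2844 K/W
R_gypsum plaster = L/(kA) = 0.075/(0.218×13.4) = 0.02567 K/W
R_outer film = 1/(h_o·A) = 1/(5.25×13.4) = 0.01421 K/W
R_total = 0.3764 K/W
Q = ΔT / R_total = 19 / 0.3764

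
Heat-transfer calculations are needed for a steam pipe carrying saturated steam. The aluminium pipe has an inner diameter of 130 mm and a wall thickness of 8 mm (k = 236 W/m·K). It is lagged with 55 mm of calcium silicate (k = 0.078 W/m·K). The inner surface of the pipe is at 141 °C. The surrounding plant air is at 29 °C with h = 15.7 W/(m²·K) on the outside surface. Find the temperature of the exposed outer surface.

T ≈ 36.2 °C

Per-layer cylindrical resistances, series-summed:
R_aluminium pipe wall = ln(73/65)/(2π×236×1) = 7.828×10^-5 K/W
R_calcium silicate = ln(128/73)/(2π×0.078×1) = 1.146 K/W
R_outer film = 1/(h_o·2πr_oL) = 1/(15.7×2π×0.128×1) = 0.0792 K/W
R_total = 1.225 K/W
Q = ΔT/R_total = 112/1.225
Q = 91.4 W/m
T_interface = T_inner − Q·ΣR(inner→interface) = 141 − 91.4×1.146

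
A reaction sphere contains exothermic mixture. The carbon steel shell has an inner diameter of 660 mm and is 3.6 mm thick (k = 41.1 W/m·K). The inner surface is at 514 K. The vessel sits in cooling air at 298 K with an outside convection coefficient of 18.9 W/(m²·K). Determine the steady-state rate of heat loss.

Q ≈ 5700 W

Radial (spherical) resistances in series:
R_carbon steel shell = (1/0.33 − 1/0.3336)/(4π×41.1) = 6.332×10^-5 K/W
R_outer film = 1/(h·4πr_o²) = 1/(18.9×4π×0.3336²) = 0.03783 K/W
R_total = 0.0379 K/W
Q = ΔT/R_total = 216/0.0379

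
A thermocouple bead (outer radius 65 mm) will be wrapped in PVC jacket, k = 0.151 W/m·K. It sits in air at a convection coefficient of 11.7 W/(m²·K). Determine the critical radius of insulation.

For a sphere r_cr = 2k/h = 2×0.151/11.7
r_cr = 25.8 mm; since the bare radius (65 mm) is above r_cr, any added insulation will reduce heat loss.

r_cr ≈ 25.8 mm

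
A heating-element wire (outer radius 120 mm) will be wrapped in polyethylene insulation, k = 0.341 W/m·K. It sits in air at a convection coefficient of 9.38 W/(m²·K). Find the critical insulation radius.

r_cr ≈ 36.4 mm

For a cylinder r_cr = k/h = 0.341/9.38
r_cr = 36.4 mm; since the bare radius (120 mm) is above r_cr, any added insulation will reduce heat loss.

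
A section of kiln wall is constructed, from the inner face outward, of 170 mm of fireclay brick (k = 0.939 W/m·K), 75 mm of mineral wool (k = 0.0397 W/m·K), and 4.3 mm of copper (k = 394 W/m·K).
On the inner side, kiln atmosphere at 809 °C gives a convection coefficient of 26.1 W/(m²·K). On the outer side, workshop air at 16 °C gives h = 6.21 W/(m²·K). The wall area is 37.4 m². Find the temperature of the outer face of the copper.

Series thermal resistances:
R_inner film = 1/(h_i·A) = 1/(26.1×37.4) = 0.001024 K/W
R_fireclay brick = L/(kA) = 0.17/(0.939×37.4) = 0.004841 K/W
R_mineral wool = L/(kA) = 0.075/(0.0397×37.4) = 0.05051 K/W
R_copper = L/(kA) = 0.0043/(394×37.4) = 2.918×10^-7 K/W
R_outer film = 1/(h_o·A) = 1/(6.21×37.4) = 0.004306 K/W
R_total = 0.06068 K/W;  Q = ΔT/R_total = 793/0.06068 = 13070 W
T_interface = T_inner − Q·ΣR(inner→interface) = 809 − 13100×0.05638

T ≈ 72.3 °C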